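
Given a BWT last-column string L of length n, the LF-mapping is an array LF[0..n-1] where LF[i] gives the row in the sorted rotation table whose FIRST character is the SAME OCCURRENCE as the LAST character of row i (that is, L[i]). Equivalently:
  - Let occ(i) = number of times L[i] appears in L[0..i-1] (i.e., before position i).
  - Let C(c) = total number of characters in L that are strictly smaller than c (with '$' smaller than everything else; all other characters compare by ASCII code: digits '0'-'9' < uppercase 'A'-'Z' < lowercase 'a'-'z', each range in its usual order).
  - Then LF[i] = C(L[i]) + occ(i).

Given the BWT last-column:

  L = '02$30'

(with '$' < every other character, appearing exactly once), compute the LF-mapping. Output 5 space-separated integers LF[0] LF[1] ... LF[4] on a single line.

Char counts: '$':1, '0':2, '2':1, '3':1
C (first-col start): C('$')=0, C('0')=1, C('2')=3, C('3')=4
L[0]='0': occ=0, LF[0]=C('0')+0=1+0=1
L[1]='2': occ=0, LF[1]=C('2')+0=3+0=3
L[2]='$': occ=0, LF[2]=C('$')+0=0+0=0
L[3]='3': occ=0, LF[3]=C('3')+0=4+0=4
L[4]='0': occ=1, LF[4]=C('0')+1=1+1=2

Answer: 1 3 0 4 2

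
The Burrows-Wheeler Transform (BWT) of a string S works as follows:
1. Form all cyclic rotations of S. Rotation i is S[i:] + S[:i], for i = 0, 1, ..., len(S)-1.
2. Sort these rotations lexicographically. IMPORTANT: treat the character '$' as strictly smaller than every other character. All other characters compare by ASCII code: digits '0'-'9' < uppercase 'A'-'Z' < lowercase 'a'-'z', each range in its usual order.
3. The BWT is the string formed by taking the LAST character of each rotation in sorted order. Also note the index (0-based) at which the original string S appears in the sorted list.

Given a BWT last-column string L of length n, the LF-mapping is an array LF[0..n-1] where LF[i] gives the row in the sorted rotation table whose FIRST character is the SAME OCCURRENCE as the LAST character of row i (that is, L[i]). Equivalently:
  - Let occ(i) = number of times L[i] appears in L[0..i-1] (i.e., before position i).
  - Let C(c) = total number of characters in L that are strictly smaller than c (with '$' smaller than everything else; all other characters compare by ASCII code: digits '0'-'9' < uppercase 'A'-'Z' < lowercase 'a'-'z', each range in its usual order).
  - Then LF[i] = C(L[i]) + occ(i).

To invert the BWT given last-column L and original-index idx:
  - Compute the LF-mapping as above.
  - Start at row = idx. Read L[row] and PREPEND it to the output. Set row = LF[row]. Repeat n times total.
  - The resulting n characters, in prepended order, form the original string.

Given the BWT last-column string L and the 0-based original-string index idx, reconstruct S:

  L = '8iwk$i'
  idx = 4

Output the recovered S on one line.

LF mapping: 1 2 5 4 0 3
Walk LF starting at row 4, prepending L[row]:
  step 1: row=4, L[4]='$', prepend. Next row=LF[4]=0
  step 2: row=0, L[0]='8', prepend. Next row=LF[0]=1
  step 3: row=1, L[1]='i', prepend. Next row=LF[1]=2
  step 4: row=2, L[2]='w', prepend. Next row=LF[2]=5
  step 5: row=5, L[5]='i', prepend. Next row=LF[5]=3
  step 6: row=3, L[3]='k', prepend. Next row=LF[3]=4
Reversed output: kiwi8$

Answer: kiwi8$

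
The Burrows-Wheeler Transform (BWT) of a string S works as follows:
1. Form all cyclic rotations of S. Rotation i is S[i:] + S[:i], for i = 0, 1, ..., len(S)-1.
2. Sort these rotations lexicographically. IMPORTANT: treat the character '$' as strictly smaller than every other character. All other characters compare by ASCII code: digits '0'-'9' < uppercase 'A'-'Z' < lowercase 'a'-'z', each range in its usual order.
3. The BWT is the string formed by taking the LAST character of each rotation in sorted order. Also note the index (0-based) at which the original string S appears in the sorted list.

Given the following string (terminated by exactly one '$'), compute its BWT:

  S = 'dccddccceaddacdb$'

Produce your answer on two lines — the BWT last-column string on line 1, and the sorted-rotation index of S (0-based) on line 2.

All 17 rotations (rotation i = S[i:]+S[:i]):
  rot[0] = dccddccceaddacdb$
  rot[1] = ccddccceaddacdb$d
  rot[2] = cddccceaddacdb$dc
  rot[3] = ddccceaddacdb$dcc
  rot[4] = dccceaddacdb$dccd
  rot[5] = ccceaddacdb$dccdd
  rot[6] = cceaddacdb$dccddc
  rot[7] = ceaddacdb$dccddcc
  rot[8] = eaddacdb$dccddccc
  rot[9] = addacdb$dccddccce
  rot[10] = ddacdb$dccddcccea
  rot[11] = dacdb$dccddcccead
  rot[12] = acdb$dccddccceadd
  rot[13] = cdb$dccddccceadda
  rot[14] = db$dccddccceaddac
  rot[15] = b$dccddccceaddacd
  rot[16] = $dccddccceaddacdb
Sorted (with $ < everything):
  sorted[0] = $dccddccceaddacdb  (last char: 'b')
  sorted[1] = acdb$dccddccceadd  (last char: 'd')
  sorted[2] = addacdb$dccddccce  (last char: 'e')
  sorted[3] = b$dccddccceaddacd  (last char: 'd')
  sorted[4] = ccceaddacdb$dccdd  (last char: 'd')
  sorted[5] = ccddccceaddacdb$d  (last char: 'd')
  sorted[6] = cceaddacdb$dccddc  (last char: 'c')
  sorted[7] = cdb$dccddccceadda  (last char: 'a')
  sorted[8] = cddccceaddacdb$dc  (last char: 'c')
  sorted[9] = ceaddacdb$dccddcc  (last char: 'c')
  sorted[10] = dacdb$dccddcccead  (last char: 'd')
  sorted[11] = db$dccddccceaddac  (last char: 'c')
  sorted[12] = dccceaddacdb$dccd  (last char: 'd')
  sorted[13] = dccddccceaddacdb$  (last char: '$')
  sorted[14] = ddacdb$dccddcccea  (last char: 'a')
  sorted[15] = ddccceaddacdb$dcc  (last char: 'c')
  sorted[16] = eaddacdb$dccddccc  (last char: 'c')
Last column: bdedddcaccdcd$acc
Original string S is at sorted index 13

Answer: bdedddcaccdcd$acc
13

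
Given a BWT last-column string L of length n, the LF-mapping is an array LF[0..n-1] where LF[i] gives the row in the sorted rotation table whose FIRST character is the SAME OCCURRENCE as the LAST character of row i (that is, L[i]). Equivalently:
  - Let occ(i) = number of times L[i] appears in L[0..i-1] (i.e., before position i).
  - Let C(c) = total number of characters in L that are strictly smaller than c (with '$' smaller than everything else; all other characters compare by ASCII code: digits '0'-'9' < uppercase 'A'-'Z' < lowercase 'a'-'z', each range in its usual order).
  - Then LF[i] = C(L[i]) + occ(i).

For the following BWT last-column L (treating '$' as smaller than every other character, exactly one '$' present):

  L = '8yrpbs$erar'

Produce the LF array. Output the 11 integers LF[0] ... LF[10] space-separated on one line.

Char counts: '$':1, '8':1, 'a':1, 'b':1, 'e':1, 'p':1, 'r':3, 's':1, 'y':1
C (first-col start): C('$')=0, C('8')=1, C('a')=2, C('b')=3, C('e')=4, C('p')=5, C('r')=6, C('s')=9, C('y')=10
L[0]='8': occ=0, LF[0]=C('8')+0=1+0=1
L[1]='y': occ=0, LF[1]=C('y')+0=10+0=10
L[2]='r': occ=0, LF[2]=C('r')+0=6+0=6
L[3]='p': occ=0, LF[3]=C('p')+0=5+0=5
L[4]='b': occ=0, LF[4]=C('b')+0=3+0=3
L[5]='s': occ=0, LF[5]=C('s')+0=9+0=9
L[6]='$': occ=0, LF[6]=C('$')+0=0+0=0
L[7]='e': occ=0, LF[7]=C('e')+0=4+0=4
L[8]='r': occ=1, LF[8]=C('r')+1=6+1=7
L[9]='a': occ=0, LF[9]=C('a')+0=2+0=2
L[10]='r': occ=2, LF[10]=C('r')+2=6+2=8

Answer: 1 10 6 5 3 9 0 4 7 2 8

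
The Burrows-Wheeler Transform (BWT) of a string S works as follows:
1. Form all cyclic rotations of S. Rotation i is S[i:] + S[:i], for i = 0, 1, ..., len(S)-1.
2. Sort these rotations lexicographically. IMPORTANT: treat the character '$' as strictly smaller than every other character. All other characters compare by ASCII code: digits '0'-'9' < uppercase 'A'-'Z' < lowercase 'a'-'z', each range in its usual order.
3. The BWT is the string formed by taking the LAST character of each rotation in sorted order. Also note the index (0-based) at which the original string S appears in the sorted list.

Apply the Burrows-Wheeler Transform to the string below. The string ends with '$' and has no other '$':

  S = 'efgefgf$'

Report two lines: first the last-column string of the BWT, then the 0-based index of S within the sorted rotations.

All 8 rotations (rotation i = S[i:]+S[:i]):
  rot[0] = efgefgf$
  rot[1] = fgefgf$e
  rot[2] = gefgf$ef
  rot[3] = efgf$efg
  rot[4] = fgf$efge
  rot[5] = gf$efgef
  rot[6] = f$efgefg
  rot[7] = $efgefgf
Sorted (with $ < everything):
  sorted[0] = $efgefgf  (last char: 'f')
  sorted[1] = efgefgf$  (last char: '$')
  sorted[2] = efgf$efg  (last char: 'g')
  sorted[3] = f$efgefg  (last char: 'g')
  sorted[4] = fgefgf$e  (last char: 'e')
  sorted[5] = fgf$efge  (last char: 'e')
  sorted[6] = gefgf$ef  (last char: 'f')
  sorted[7] = gf$efgef  (last char: 'f')
Last column: f$ggeeff
Original string S is at sorted index 1

Answer: f$ggeeff
1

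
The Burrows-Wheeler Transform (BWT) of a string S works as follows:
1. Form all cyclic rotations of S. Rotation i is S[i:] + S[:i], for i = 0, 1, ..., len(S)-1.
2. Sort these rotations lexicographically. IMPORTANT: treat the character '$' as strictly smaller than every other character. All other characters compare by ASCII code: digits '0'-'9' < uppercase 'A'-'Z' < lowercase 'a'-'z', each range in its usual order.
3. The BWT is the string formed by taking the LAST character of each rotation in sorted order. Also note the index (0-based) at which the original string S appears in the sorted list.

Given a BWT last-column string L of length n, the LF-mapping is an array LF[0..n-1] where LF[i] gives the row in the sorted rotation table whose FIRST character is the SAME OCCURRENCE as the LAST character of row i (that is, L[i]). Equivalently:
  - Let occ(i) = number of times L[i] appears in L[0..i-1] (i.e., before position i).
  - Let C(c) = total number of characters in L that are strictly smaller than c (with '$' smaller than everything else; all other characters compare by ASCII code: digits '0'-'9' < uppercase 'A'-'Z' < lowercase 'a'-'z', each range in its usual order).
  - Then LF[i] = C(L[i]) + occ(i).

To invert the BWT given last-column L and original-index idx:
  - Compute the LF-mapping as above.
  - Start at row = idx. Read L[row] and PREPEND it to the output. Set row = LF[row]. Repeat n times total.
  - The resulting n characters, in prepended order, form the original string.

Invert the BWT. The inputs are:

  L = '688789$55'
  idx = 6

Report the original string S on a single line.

Answer: 85985876$

Derivation:
LF mapping: 3 5 6 4 7 8 0 1 2
Walk LF starting at row 6, prepending L[row]:
  step 1: row=6, L[6]='$', prepend. Next row=LF[6]=0
  step 2: row=0, L[0]='6', prepend. Next row=LF[0]=3
  step 3: row=3, L[3]='7', prepend. Next row=LF[3]=4
  step 4: row=4, L[4]='8', prepend. Next row=LF[4]=7
  step 5: row=7, L[7]='5', prepend. Next row=LF[7]=1
  step 6: row=1, L[1]='8', prepend. Next row=LF[1]=5
  step 7: row=5, L[5]='9', prepend. Next row=LF[5]=8
  step 8: row=8, L[8]='5', prepend. Next row=LF[8]=2
  step 9: row=2, L[2]='8', prepend. Next row=LF[2]=6
Reversed output: 85985876$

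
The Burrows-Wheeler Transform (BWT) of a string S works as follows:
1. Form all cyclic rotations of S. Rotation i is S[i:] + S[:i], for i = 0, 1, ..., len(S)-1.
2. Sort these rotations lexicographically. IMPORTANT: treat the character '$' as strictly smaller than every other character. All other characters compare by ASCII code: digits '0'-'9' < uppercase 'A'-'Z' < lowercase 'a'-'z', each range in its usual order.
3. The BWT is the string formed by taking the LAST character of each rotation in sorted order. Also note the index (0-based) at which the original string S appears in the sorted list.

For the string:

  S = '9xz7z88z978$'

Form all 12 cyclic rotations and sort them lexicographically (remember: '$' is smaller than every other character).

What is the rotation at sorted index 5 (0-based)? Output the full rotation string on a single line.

All 12 rotations (rotation i = S[i:]+S[:i]):
  rot[0] = 9xz7z88z978$
  rot[1] = xz7z88z978$9
  rot[2] = z7z88z978$9x
  rot[3] = 7z88z978$9xz
  rot[4] = z88z978$9xz7
  rot[5] = 88z978$9xz7z
  rot[6] = 8z978$9xz7z8
  rot[7] = z978$9xz7z88
  rot[8] = 978$9xz7z88z
  rot[9] = 78$9xz7z88z9
  rot[10] = 8$9xz7z88z97
  rot[11] = $9xz7z88z978
Sorted (with $ < everything):
  sorted[0] = $9xz7z88z978
  sorted[1] = 78$9xz7z88z9
  sorted[2] = 7z88z978$9xz
  sorted[3] = 8$9xz7z88z97
  sorted[4] = 88z978$9xz7z
  sorted[5] = 8z978$9xz7z8
  sorted[6] = 978$9xz7z88z
  sorted[7] = 9xz7z88z978$
  sorted[8] = xz7z88z978$9
  sorted[9] = z7z88z978$9x
  sorted[10] = z88z978$9xz7
  sorted[11] = z978$9xz7z88
sorted[5] = 8z978$9xz7z8

Answer: 8z978$9xz7z8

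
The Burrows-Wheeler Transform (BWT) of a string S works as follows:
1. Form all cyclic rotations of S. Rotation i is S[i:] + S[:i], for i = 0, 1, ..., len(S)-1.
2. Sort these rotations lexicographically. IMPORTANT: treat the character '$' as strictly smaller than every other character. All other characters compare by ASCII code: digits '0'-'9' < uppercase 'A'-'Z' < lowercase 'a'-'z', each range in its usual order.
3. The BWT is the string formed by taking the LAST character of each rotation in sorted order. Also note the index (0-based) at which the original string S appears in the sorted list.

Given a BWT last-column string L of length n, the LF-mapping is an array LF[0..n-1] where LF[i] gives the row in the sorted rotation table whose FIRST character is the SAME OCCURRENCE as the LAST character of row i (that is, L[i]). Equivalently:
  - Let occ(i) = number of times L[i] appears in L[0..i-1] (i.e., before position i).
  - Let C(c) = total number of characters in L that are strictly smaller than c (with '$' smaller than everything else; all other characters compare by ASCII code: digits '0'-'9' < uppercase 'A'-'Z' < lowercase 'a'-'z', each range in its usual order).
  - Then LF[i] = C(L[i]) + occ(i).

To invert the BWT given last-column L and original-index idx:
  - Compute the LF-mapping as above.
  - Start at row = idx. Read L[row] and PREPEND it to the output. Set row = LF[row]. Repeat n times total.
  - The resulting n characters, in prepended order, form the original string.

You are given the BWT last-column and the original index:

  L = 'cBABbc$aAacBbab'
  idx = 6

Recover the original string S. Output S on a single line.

Answer: aabBBAAacBbcbc$

Derivation:
LF mapping: 12 3 1 4 9 13 0 6 2 7 14 5 10 8 11
Walk LF starting at row 6, prepending L[row]:
  step 1: row=6, L[6]='$', prepend. Next row=LF[6]=0
  step 2: row=0, L[0]='c', prepend. Next row=LF[0]=12
  step 3: row=12, L[12]='b', prepend. Next row=LF[12]=10
  step 4: row=10, L[10]='c', prepend. Next row=LF[10]=14
  step 5: row=14, L[14]='b', prepend. Next row=LF[14]=11
  step 6: row=11, L[11]='B', prepend. Next row=LF[11]=5
  step 7: row=5, L[5]='c', prepend. Next row=LF[5]=13
  step 8: row=13, L[13]='a', prepend. Next row=LF[13]=8
  step 9: row=8, L[8]='A', prepend. Next row=LF[8]=2
  step 10: row=2, L[2]='A', prepend. Next row=LF[2]=1
  step 11: row=1, L[1]='B', prepend. Next row=LF[1]=3
  step 12: row=3, L[3]='B', prepend. Next row=LF[3]=4
  step 13: row=4, L[4]='b', prepend. Next row=LF[4]=9
  step 14: row=9, L[9]='a', prepend. Next row=LF[9]=7
  step 15: row=7, L[7]='a', prepend. Next row=LF[7]=6
Reversed output: aabBBAAacBbcbc$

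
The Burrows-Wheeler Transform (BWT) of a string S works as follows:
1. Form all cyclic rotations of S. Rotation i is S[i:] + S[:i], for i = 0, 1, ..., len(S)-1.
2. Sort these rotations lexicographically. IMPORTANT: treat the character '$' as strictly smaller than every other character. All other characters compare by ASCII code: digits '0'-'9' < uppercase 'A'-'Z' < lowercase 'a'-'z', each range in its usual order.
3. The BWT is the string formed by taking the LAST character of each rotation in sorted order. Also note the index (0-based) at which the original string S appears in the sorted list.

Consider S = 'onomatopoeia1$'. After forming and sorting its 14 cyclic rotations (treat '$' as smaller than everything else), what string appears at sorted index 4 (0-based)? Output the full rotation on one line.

Answer: eia1$onomatopo

Derivation:
All 14 rotations (rotation i = S[i:]+S[:i]):
  rot[0] = onomatopoeia1$
  rot[1] = nomatopoeia1$o
  rot[2] = omatopoeia1$on
  rot[3] = matopoeia1$ono
  rot[4] = atopoeia1$onom
  rot[5] = topoeia1$onoma
  rot[6] = opoeia1$onomat
  rot[7] = poeia1$onomato
  rot[8] = oeia1$onomatop
  rot[9] = eia1$onomatopo
  rot[10] = ia1$onomatopoe
  rot[11] = a1$onomatopoei
  rot[12] = 1$onomatopoeia
  rot[13] = $onomatopoeia1
Sorted (with $ < everything):
  sorted[0] = $onomatopoeia1
  sorted[1] = 1$onomatopoeia
  sorted[2] = a1$onomatopoei
  sorted[3] = atopoeia1$onom
  sorted[4] = eia1$onomatopo
  sorted[5] = ia1$onomatopoe
  sorted[6] = matopoeia1$ono
  sorted[7] = nomatopoeia1$o
  sorted[8] = oeia1$onomatop
  sorted[9] = omatopoeia1$on
  sorted[10] = onomatopoeia1$
  sorted[11] = opoeia1$onomat
  sorted[12] = poeia1$onomato
  sorted[13] = topoeia1$onoma
sorted[4] = eia1$onomatopo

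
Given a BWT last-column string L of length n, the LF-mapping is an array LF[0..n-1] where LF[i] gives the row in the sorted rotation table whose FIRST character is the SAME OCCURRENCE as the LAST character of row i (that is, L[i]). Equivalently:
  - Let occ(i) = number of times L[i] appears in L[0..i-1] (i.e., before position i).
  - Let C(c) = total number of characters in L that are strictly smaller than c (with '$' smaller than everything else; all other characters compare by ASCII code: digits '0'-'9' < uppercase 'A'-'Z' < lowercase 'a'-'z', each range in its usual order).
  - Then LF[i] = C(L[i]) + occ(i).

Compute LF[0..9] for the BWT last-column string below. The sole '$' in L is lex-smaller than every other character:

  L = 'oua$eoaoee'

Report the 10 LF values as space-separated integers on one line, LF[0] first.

Answer: 6 9 1 0 3 7 2 8 4 5

Derivation:
Char counts: '$':1, 'a':2, 'e':3, 'o':3, 'u':1
C (first-col start): C('$')=0, C('a')=1, C('e')=3, C('o')=6, C('u')=9
L[0]='o': occ=0, LF[0]=C('o')+0=6+0=6
L[1]='u': occ=0, LF[1]=C('u')+0=9+0=9
L[2]='a': occ=0, LF[2]=C('a')+0=1+0=1
L[3]='$': occ=0, LF[3]=C('$')+0=0+0=0
L[4]='e': occ=0, LF[4]=C('e')+0=3+0=3
L[5]='o': occ=1, LF[5]=C('o')+1=6+1=7
L[6]='a': occ=1, LF[6]=C('a')+1=1+1=2
L[7]='o': occ=2, LF[7]=C('o')+2=6+2=8
L[8]='e': occ=1, LF[8]=C('e')+1=3+1=4
L[9]='e': occ=2, LF[9]=C('e')+2=3+2=5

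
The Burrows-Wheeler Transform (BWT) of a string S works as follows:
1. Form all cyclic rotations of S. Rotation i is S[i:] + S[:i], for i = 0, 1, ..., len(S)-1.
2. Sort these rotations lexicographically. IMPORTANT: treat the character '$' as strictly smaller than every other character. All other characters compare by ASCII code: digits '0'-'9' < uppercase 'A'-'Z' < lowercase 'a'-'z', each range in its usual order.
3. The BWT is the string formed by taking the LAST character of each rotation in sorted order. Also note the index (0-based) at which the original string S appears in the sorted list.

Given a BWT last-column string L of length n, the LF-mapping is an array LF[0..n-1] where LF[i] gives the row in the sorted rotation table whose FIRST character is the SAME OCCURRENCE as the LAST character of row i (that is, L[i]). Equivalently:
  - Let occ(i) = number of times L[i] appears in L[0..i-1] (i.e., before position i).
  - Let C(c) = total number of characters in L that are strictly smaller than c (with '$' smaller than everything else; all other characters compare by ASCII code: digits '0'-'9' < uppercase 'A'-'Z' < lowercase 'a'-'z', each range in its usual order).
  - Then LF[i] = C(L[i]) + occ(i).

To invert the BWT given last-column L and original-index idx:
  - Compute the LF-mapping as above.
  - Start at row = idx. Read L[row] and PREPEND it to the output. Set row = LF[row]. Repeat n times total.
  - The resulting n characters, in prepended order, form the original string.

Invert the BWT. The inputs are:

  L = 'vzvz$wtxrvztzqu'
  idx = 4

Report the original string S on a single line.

Answer: tzqzxvrvwuzztv$

Derivation:
LF mapping: 6 11 7 12 0 9 3 10 2 8 13 4 14 1 5
Walk LF starting at row 4, prepending L[row]:
  step 1: row=4, L[4]='$', prepend. Next row=LF[4]=0
  step 2: row=0, L[0]='v', prepend. Next row=LF[0]=6
  step 3: row=6, L[6]='t', prepend. Next row=LF[6]=3
  step 4: row=3, L[3]='z', prepend. Next row=LF[3]=12
  step 5: row=12, L[12]='z', prepend. Next row=LF[12]=14
  step 6: row=14, L[14]='u', prepend. Next row=LF[14]=5
  step 7: row=5, L[5]='w', prepend. Next row=LF[5]=9
  step 8: row=9, L[9]='v', prepend. Next row=LF[9]=8
  step 9: row=8, L[8]='r', prepend. Next row=LF[8]=2
  step 10: row=2, L[2]='v', prepend. Next row=LF[2]=7
  step 11: row=7, L[7]='x', prepend. Next row=LF[7]=10
  step 12: row=10, L[10]='z', prepend. Next row=LF[10]=13
  step 13: row=13, L[13]='q', prepend. Next row=LF[13]=1
  step 14: row=1, L[1]='z', prepend. Next row=LF[1]=11
  step 15: row=11, L[11]='t', prepend. Next row=LF[11]=4
Reversed output: tzqzxvrvwuzztv$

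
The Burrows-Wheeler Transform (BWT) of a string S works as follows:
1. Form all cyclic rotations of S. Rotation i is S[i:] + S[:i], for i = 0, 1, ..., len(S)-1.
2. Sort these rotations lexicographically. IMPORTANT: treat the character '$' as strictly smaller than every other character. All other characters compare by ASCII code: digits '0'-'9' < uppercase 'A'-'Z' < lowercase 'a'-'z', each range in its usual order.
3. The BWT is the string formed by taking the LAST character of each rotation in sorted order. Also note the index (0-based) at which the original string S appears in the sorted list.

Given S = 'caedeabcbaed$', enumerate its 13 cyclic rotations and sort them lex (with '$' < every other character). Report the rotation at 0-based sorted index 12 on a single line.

Answer: edeabcbaed$ca

Derivation:
All 13 rotations (rotation i = S[i:]+S[:i]):
  rot[0] = caedeabcbaed$
  rot[1] = aedeabcbaed$c
  rot[2] = edeabcbaed$ca
  rot[3] = deabcbaed$cae
  rot[4] = eabcbaed$caed
  rot[5] = abcbaed$caede
  rot[6] = bcbaed$caedea
  rot[7] = cbaed$caedeab
  rot[8] = baed$caedeabc
  rot[9] = aed$caedeabcb
  rot[10] = ed$caedeabcba
  rot[11] = d$caedeabcbae
  rot[12] = $caedeabcbaed
Sorted (with $ < everything):
  sorted[0] = $caedeabcbaed
  sorted[1] = abcbaed$caede
  sorted[2] = aed$caedeabcb
  sorted[3] = aedeabcbaed$c
  sorted[4] = baed$caedeabc
  sorted[5] = bcbaed$caedea
  sorted[6] = caedeabcbaed$
  sorted[7] = cbaed$caedeab
  sorted[8] = d$caedeabcbae
  sorted[9] = deabcbaed$cae
  sorted[10] = eabcbaed$caed
  sorted[11] = ed$caedeabcba
  sorted[12] = edeabcbaed$ca
sorted[12] = edeabcbaed$ca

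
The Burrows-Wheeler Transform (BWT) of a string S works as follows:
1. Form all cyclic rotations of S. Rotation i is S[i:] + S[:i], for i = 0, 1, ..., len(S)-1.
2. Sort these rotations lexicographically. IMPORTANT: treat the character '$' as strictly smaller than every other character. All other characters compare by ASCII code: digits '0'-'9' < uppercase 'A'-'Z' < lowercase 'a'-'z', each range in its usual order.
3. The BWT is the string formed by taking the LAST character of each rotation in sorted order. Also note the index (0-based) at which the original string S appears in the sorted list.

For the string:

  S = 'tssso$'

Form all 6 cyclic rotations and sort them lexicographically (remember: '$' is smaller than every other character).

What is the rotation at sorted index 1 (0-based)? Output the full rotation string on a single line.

Answer: o$tsss

Derivation:
All 6 rotations (rotation i = S[i:]+S[:i]):
  rot[0] = tssso$
  rot[1] = ssso$t
  rot[2] = sso$ts
  rot[3] = so$tss
  rot[4] = o$tsss
  rot[5] = $tssso
Sorted (with $ < everything):
  sorted[0] = $tssso
  sorted[1] = o$tsss
  sorted[2] = so$tss
  sorted[3] = sso$ts
  sorted[4] = ssso$t
  sorted[5] = tssso$
sorted[1] = o$tsss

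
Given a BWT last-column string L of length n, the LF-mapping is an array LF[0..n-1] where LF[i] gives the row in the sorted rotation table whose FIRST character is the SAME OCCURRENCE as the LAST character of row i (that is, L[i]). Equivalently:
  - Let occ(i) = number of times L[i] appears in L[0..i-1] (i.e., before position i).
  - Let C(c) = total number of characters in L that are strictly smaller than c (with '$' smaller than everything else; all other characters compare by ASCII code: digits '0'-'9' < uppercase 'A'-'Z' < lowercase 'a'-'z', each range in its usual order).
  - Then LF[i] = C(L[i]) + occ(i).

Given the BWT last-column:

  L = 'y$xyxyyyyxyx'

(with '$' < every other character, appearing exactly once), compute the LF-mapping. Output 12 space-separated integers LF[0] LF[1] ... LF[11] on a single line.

Answer: 5 0 1 6 2 7 8 9 10 3 11 4

Derivation:
Char counts: '$':1, 'x':4, 'y':7
C (first-col start): C('$')=0, C('x')=1, C('y')=5
L[0]='y': occ=0, LF[0]=C('y')+0=5+0=5
L[1]='$': occ=0, LF[1]=C('$')+0=0+0=0
L[2]='x': occ=0, LF[2]=C('x')+0=1+0=1
L[3]='y': occ=1, LF[3]=C('y')+1=5+1=6
L[4]='x': occ=1, LF[4]=C('x')+1=1+1=2
L[5]='y': occ=2, LF[5]=C('y')+2=5+2=7
L[6]='y': occ=3, LF[6]=C('y')+3=5+3=8
L[7]='y': occ=4, LF[7]=C('y')+4=5+4=9
L[8]='y': occ=5, LF[8]=C('y')+5=5+5=10
L[9]='x': occ=2, LF[9]=C('x')+2=1+2=3
L[10]='y': occ=6, LF[10]=C('y')+6=5+6=11
L[11]='x': occ=3, LF[11]=C('x')+3=1+3=4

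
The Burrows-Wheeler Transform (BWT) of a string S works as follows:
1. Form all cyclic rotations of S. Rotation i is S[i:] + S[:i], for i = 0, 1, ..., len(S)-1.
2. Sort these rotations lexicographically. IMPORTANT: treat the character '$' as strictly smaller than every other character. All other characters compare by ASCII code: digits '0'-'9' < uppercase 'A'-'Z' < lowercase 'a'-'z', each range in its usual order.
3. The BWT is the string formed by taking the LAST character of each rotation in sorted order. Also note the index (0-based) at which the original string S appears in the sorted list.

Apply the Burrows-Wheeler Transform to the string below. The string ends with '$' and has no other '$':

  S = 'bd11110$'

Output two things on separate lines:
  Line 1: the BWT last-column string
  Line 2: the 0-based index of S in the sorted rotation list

Answer: 01111d$b
6

Derivation:
All 8 rotations (rotation i = S[i:]+S[:i]):
  rot[0] = bd11110$
  rot[1] = d11110$b
  rot[2] = 11110$bd
  rot[3] = 1110$bd1
  rot[4] = 110$bd11
  rot[5] = 10$bd111
  rot[6] = 0$bd1111
  rot[7] = $bd11110
Sorted (with $ < everything):
  sorted[0] = $bd11110  (last char: '0')
  sorted[1] = 0$bd1111  (last char: '1')
  sorted[2] = 10$bd111  (last char: '1')
  sorted[3] = 110$bd11  (last char: '1')
  sorted[4] = 1110$bd1  (last char: '1')
  sorted[5] = 11110$bd  (last char: 'd')
  sorted[6] = bd11110$  (last char: '$')
  sorted[7] = d11110$b  (last char: 'b')
Last column: 01111d$b
Original string S is at sorted index 6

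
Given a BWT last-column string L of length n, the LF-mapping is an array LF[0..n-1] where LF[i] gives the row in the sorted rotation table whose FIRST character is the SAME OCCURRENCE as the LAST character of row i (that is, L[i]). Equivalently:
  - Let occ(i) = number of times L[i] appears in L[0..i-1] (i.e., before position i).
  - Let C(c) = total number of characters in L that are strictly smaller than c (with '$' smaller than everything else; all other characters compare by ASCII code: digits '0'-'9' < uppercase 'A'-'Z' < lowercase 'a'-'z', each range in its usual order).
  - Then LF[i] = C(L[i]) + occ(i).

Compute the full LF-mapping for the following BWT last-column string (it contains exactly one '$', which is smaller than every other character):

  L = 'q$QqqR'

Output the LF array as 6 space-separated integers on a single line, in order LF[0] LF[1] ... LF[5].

Char counts: '$':1, 'Q':1, 'R':1, 'q':3
C (first-col start): C('$')=0, C('Q')=1, C('R')=2, C('q')=3
L[0]='q': occ=0, LF[0]=C('q')+0=3+0=3
L[1]='$': occ=0, LF[1]=C('$')+0=0+0=0
L[2]='Q': occ=0, LF[2]=C('Q')+0=1+0=1
L[3]='q': occ=1, LF[3]=C('q')+1=3+1=4
L[4]='q': occ=2, LF[4]=C('q')+2=3+2=5
L[5]='R': occ=0, LF[5]=C('R')+0=2+0=2

Answer: 3 0 1 4 5 2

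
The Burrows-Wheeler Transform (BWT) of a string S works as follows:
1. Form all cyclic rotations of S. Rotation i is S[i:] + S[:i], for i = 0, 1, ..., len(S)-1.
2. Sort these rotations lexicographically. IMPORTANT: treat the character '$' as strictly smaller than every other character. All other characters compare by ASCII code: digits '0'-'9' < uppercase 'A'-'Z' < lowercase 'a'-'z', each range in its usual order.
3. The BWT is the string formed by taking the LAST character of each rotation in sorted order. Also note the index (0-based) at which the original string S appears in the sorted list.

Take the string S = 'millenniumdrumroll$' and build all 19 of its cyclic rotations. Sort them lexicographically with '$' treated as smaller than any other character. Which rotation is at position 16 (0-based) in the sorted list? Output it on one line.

All 19 rotations (rotation i = S[i:]+S[:i]):
  rot[0] = millenniumdrumroll$
  rot[1] = illenniumdrumroll$m
  rot[2] = llenniumdrumroll$mi
  rot[3] = lenniumdrumroll$mil
  rot[4] = enniumdrumroll$mill
  rot[5] = nniumdrumroll$mille
  rot[6] = niumdrumroll$millen
  rot[7] = iumdrumroll$millenn
  rot[8] = umdrumroll$millenni
  rot[9] = mdrumroll$millenniu
  rot[10] = drumroll$millennium
  rot[11] = rumroll$millenniumd
  rot[12] = umroll$millenniumdr
  rot[13] = mroll$millenniumdru
  rot[14] = roll$millenniumdrum
  rot[15] = oll$millenniumdrumr
  rot[16] = ll$millenniumdrumro
  rot[17] = l$millenniumdrumrol
  rot[18] = $millenniumdrumroll
Sorted (with $ < everything):
  sorted[0] = $millenniumdrumroll
  sorted[1] = drumroll$millennium
  sorted[2] = enniumdrumroll$mill
  sorted[3] = illenniumdrumroll$m
  sorted[4] = iumdrumroll$millenn
  sorted[5] = l$millenniumdrumrol
  sorted[6] = lenniumdrumroll$mil
  sorted[7] = ll$millenniumdrumro
  sorted[8] = llenniumdrumroll$mi
  sorted[9] = mdrumroll$millenniu
  sorted[10] = millenniumdrumroll$
  sorted[11] = mroll$millenniumdru
  sorted[12] = niumdrumroll$millen
  sorted[13] = nniumdrumroll$mille
  sorted[14] = oll$millenniumdrumr
  sorted[15] = roll$millenniumdrum
  sorted[16] = rumroll$millenniumd
  sorted[17] = umdrumroll$millenni
  sorted[18] = umroll$millenniumdr
sorted[16] = rumroll$millenniumd

Answer: rumroll$millenniumd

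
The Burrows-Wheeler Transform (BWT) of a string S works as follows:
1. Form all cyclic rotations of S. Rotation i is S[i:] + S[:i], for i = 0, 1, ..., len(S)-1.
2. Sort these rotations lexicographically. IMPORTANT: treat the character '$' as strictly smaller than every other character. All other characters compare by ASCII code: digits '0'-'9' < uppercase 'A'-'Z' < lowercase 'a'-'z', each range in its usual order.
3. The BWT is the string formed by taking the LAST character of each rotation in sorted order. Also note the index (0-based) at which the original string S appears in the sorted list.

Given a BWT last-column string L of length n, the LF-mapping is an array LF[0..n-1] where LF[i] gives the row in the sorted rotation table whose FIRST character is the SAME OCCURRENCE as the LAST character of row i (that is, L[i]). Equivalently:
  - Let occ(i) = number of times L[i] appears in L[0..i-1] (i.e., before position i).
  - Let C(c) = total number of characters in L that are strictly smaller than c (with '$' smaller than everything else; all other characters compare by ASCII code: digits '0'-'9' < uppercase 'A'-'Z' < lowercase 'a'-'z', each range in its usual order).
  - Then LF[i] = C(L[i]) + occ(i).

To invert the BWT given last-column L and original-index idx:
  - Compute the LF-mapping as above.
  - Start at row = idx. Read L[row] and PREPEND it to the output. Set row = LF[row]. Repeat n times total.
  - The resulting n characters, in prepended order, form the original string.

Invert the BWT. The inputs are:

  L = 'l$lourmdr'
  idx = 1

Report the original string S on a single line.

LF mapping: 2 0 3 5 8 6 4 1 7
Walk LF starting at row 1, prepending L[row]:
  step 1: row=1, L[1]='$', prepend. Next row=LF[1]=0
  step 2: row=0, L[0]='l', prepend. Next row=LF[0]=2
  step 3: row=2, L[2]='l', prepend. Next row=LF[2]=3
  step 4: row=3, L[3]='o', prepend. Next row=LF[3]=5
  step 5: row=5, L[5]='r', prepend. Next row=LF[5]=6
  step 6: row=6, L[6]='m', prepend. Next row=LF[6]=4
  step 7: row=4, L[4]='u', prepend. Next row=LF[4]=8
  step 8: row=8, L[8]='r', prepend. Next row=LF[8]=7
  step 9: row=7, L[7]='d', prepend. Next row=LF[7]=1
Reversed output: drumroll$

Answer: drumroll$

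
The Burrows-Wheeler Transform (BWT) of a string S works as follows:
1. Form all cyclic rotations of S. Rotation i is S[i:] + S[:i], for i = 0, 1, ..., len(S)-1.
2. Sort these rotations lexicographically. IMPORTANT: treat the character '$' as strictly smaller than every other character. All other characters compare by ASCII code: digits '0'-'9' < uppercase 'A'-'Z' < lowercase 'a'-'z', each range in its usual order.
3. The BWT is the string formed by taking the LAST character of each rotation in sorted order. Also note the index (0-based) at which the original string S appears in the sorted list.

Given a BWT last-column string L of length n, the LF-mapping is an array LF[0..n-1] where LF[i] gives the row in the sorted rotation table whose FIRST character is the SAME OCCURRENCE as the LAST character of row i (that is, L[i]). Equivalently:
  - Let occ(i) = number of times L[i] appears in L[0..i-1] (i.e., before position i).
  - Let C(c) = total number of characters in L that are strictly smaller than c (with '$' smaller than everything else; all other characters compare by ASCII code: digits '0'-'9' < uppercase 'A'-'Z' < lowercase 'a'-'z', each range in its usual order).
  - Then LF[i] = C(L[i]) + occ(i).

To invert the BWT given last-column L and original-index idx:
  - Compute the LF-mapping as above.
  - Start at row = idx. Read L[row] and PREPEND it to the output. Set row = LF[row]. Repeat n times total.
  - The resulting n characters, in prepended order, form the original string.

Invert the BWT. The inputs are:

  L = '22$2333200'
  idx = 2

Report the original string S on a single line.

Answer: 032320322$

Derivation:
LF mapping: 3 4 0 5 7 8 9 6 1 2
Walk LF starting at row 2, prepending L[row]:
  step 1: row=2, L[2]='$', prepend. Next row=LF[2]=0
  step 2: row=0, L[0]='2', prepend. Next row=LF[0]=3
  step 3: row=3, L[3]='2', prepend. Next row=LF[3]=5
  step 4: row=5, L[5]='3', prepend. Next row=LF[5]=8
  step 5: row=8, L[8]='0', prepend. Next row=LF[8]=1
  step 6: row=1, L[1]='2', prepend. Next row=LF[1]=4
  step 7: row=4, L[4]='3', prepend. Next row=LF[4]=7
  step 8: row=7, L[7]='2', prepend. Next row=LF[7]=6
  step 9: row=6, L[6]='3', prepend. Next row=LF[6]=9
  step 10: row=9, L[9]='0', prepend. Next row=LF[9]=2
Reversed output: 032320322$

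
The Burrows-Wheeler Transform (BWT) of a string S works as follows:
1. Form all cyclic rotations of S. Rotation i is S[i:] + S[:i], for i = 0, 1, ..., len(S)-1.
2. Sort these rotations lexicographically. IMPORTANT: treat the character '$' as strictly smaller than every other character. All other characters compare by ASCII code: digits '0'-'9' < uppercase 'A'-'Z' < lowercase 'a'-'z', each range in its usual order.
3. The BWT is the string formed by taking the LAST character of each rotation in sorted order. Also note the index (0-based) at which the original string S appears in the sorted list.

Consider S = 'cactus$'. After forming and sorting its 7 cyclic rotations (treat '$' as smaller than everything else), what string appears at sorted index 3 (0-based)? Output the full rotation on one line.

Answer: ctus$ca

Derivation:
All 7 rotations (rotation i = S[i:]+S[:i]):
  rot[0] = cactus$
  rot[1] = actus$c
  rot[2] = ctus$ca
  rot[3] = tus$cac
  rot[4] = us$cact
  rot[5] = s$cactu
  rot[6] = $cactus
Sorted (with $ < everything):
  sorted[0] = $cactus
  sorted[1] = actus$c
  sorted[2] = cactus$
  sorted[3] = ctus$ca
  sorted[4] = s$cactu
  sorted[5] = tus$cac
  sorted[6] = us$cact
sorted[3] = ctus$ca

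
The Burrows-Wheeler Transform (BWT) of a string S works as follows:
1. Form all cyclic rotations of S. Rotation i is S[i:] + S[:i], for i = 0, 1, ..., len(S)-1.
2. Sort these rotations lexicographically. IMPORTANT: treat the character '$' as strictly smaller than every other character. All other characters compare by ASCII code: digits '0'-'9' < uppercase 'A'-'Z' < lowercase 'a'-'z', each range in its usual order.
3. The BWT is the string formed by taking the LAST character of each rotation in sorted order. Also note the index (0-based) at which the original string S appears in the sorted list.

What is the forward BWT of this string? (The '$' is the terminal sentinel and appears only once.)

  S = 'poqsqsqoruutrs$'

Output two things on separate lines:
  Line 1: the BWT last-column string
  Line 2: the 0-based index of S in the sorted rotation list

Answer: spq$ssotorqquur
3

Derivation:
All 15 rotations (rotation i = S[i:]+S[:i]):
  rot[0] = poqsqsqoruutrs$
  rot[1] = oqsqsqoruutrs$p
  rot[2] = qsqsqoruutrs$po
  rot[3] = sqsqoruutrs$poq
  rot[4] = qsqoruutrs$poqs
  rot[5] = sqoruutrs$poqsq
  rot[6] = qoruutrs$poqsqs
  rot[7] = oruutrs$poqsqsq
  rot[8] = ruutrs$poqsqsqo
  rot[9] = uutrs$poqsqsqor
  rot[10] = utrs$poqsqsqoru
  rot[11] = trs$poqsqsqoruu
  rot[12] = rs$poqsqsqoruut
  rot[13] = s$poqsqsqoruutr
  rot[14] = $poqsqsqoruutrs
Sorted (with $ < everything):
  sorted[0] = $poqsqsqoruutrs  (last char: 's')
  sorted[1] = oqsqsqoruutrs$p  (last char: 'p')
  sorted[2] = oruutrs$poqsqsq  (last char: 'q')
  sorted[3] = poqsqsqoruutrs$  (last char: '$')
  sorted[4] = qoruutrs$poqsqs  (last char: 's')
  sorted[5] = qsqoruutrs$poqs  (last char: 's')
  sorted[6] = qsqsqoruutrs$po  (last char: 'o')
  sorted[7] = rs$poqsqsqoruut  (last char: 't')
  sorted[8] = ruutrs$poqsqsqo  (last char: 'o')
  sorted[9] = s$poqsqsqoruutr  (last char: 'r')
  sorted[10] = sqoruutrs$poqsq  (last char: 'q')
  sorted[11] = sqsqoruutrs$poq  (last char: 'q')
  sorted[12] = trs$poqsqsqoruu  (last char: 'u')
  sorted[13] = utrs$poqsqsqoru  (last char: 'u')
  sorted[14] = uutrs$poqsqsqor  (last char: 'r')
Last column: spq$ssotorqquur
Original string S is at sorted index 3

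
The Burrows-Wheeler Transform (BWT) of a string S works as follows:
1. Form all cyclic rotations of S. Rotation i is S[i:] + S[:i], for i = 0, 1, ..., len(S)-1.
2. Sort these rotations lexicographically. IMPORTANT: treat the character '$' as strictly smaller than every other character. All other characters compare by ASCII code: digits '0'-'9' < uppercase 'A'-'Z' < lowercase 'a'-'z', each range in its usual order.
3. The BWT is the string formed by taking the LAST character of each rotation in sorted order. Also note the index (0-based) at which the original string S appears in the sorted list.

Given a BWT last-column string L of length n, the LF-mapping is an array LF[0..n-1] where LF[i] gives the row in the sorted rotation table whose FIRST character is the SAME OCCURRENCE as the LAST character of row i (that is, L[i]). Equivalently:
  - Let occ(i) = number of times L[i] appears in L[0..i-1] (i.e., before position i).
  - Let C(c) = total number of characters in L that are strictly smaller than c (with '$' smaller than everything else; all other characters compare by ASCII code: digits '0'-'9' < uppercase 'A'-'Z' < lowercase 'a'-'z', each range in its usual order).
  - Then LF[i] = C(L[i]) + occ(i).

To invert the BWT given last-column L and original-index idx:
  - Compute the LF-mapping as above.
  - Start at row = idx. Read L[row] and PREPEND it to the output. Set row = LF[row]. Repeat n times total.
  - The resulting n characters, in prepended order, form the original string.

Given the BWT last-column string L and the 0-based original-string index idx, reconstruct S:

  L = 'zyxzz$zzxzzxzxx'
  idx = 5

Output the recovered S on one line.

LF mapping: 7 6 1 8 9 0 10 11 2 12 13 3 14 4 5
Walk LF starting at row 5, prepending L[row]:
  step 1: row=5, L[5]='$', prepend. Next row=LF[5]=0
  step 2: row=0, L[0]='z', prepend. Next row=LF[0]=7
  step 3: row=7, L[7]='z', prepend. Next row=LF[7]=11
  step 4: row=11, L[11]='x', prepend. Next row=LF[11]=3
  step 5: row=3, L[3]='z', prepend. Next row=LF[3]=8
  step 6: row=8, L[8]='x', prepend. Next row=LF[8]=2
  step 7: row=2, L[2]='x', prepend. Next row=LF[2]=1
  step 8: row=1, L[1]='y', prepend. Next row=LF[1]=6
  step 9: row=6, L[6]='z', prepend. Next row=LF[6]=10
  step 10: row=10, L[10]='z', prepend. Next row=LF[10]=13
  step 11: row=13, L[13]='x', prepend. Next row=LF[13]=4
  step 12: row=4, L[4]='z', prepend. Next row=LF[4]=9
  step 13: row=9, L[9]='z', prepend. Next row=LF[9]=12
  step 14: row=12, L[12]='z', prepend. Next row=LF[12]=14
  step 15: row=14, L[14]='x', prepend. Next row=LF[14]=5
Reversed output: xzzzxzzyxxzxzz$

Answer: xzzzxzzyxxzxzz$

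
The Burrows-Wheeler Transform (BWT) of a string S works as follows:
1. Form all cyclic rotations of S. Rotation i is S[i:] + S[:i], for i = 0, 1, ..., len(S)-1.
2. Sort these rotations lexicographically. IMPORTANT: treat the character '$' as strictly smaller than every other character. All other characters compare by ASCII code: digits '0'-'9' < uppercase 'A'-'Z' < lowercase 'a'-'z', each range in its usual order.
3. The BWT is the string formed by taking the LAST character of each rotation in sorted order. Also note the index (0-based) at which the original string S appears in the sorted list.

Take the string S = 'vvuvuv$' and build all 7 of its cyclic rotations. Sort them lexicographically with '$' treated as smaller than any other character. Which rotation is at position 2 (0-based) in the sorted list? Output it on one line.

All 7 rotations (rotation i = S[i:]+S[:i]):
  rot[0] = vvuvuv$
  rot[1] = vuvuv$v
  rot[2] = uvuv$vv
  rot[3] = vuv$vvu
  rot[4] = uv$vvuv
  rot[5] = v$vvuvu
  rot[6] = $vvuvuv
Sorted (with $ < everything):
  sorted[0] = $vvuvuv
  sorted[1] = uv$vvuv
  sorted[2] = uvuv$vv
  sorted[3] = v$vvuvu
  sorted[4] = vuv$vvu
  sorted[5] = vuvuv$v
  sorted[6] = vvuvuv$
sorted[2] = uvuv$vv

Answer: uvuv$vv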